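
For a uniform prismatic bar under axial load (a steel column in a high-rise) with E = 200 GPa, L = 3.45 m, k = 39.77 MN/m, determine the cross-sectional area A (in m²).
Model: a uniform prismatic bar under axial load, so k = (A·E) / L.
Solve for A: A = (k·L) / E.
Convert to SI units:
  E = 200 GPa = 2 × 10¹¹ Pa
  k = 39.77 MN/m = 3.977 × 10⁷ N/m
Substitute:
  A = ((3.977 × 10⁷) × 3.45) / (2 × 10¹¹)
  A = 0.000686 m²
Final answer: A = 0.000686 m²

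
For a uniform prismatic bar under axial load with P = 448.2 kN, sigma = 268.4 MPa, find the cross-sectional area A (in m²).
Model: a uniform prismatic bar under axial load, so sigma = P / A.
Solve for A: A = P / sigma.
Convert to SI units:
  P = 448.2 kN = 448200 N
  sigma = 268.4 MPa = 2.684 × 10⁸ Pa
Substitute:
  A = 448200 / (2.684 × 10⁸)
  A = 0.00167 m²
Final answer: A = 0.00167 m²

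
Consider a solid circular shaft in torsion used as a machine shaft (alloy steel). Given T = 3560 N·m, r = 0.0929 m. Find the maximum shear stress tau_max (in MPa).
Model: a solid circular shaft in torsion, so tau_max = (2·T) / (π·r^3).
Substitute:
  tau_max = (2 × 3560) / (π × 0.0929^3)
  tau_max = 2.827 × 10⁶ Pa
Convert: tau_max = 2.827 × 10⁶ Pa = 2.827 MPa
Final answer: tau_max = 2.827 MPa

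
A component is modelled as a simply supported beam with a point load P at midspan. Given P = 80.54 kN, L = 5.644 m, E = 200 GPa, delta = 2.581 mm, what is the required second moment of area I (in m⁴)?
Model: a simply supported beam with a point load P at midspan, so delta = (P·L^3) / (48·E·I).
Solve for I: I = (P·L^3) / (48·delta·E).
Convert to SI units:
  P = 80.54 kN = 80540 N
  E = 200 GPa = 2 × 10¹¹ Pa
  delta = 2.581 mm = 0.002581 m
Substitute:
  I = (80540 × 5.644^3) / (48 × 0.002581 × (2 × 10¹¹))
  I = 0.0005844 m⁴
Final answer: I = 0.0005844 m⁴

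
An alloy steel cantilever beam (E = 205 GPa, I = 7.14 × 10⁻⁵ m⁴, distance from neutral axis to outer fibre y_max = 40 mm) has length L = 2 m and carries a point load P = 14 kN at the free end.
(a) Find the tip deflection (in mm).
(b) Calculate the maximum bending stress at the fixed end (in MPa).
(a) Tip deflection of a cantilever with an end point load: δ = P·L^3 / (3·E·I). Convert P = 14 kN = 14000 N, E = 205 GPa = 2.05 × 10¹¹ Pa.
  δ = (14000 × 2^3) / (3 × (2.05 × 10¹¹) × (7.14 × 10⁻⁵)) = 0.002551 m = 2.551 mm
(b) Maximum bending moment at the fixed end: M = P·L = 14000 × 2 = 28000 N·m. Convert y_max = 40 mm = 0.04 m.
  σ = M·y_max / I = (28000 × 0.04) / (7.14 × 10⁻⁵) = 1.569 × 10⁷ Pa = 15.69 MPa
Final answer: (a) δ = 2.551 mm, (b) σ = 15.69 MPa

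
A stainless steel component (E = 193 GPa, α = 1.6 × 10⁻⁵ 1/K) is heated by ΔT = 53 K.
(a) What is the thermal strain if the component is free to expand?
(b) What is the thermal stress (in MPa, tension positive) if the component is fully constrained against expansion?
(a) Free thermal strain ε_th = α·ΔT = (1.6 × 10⁻⁵) × 53 = 0.000848
(b) Fully constrained, the expansion is suppressed, so σ = -E·α·ΔT. Convert E = 193 GPa = 1.93 × 10¹¹ Pa.
  σ = -(1.93 × 10¹¹) × (1.6 × 10⁻⁵) × 53 = -1.637 × 10⁸ Pa = -163.7 MPa (compressive)
Final answer: (a) ε_th = 0.000848, (b) σ = -163.7 MPa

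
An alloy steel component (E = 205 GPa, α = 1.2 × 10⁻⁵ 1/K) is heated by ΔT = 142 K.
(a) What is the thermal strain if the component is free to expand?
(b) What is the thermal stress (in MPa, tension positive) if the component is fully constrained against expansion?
(a) Free thermal strain ε_th = α·ΔT = (1.2 × 10⁻⁵) × 142 = 0.001704
(b) Fully constrained, the expansion is suppressed, so σ = -E·α·ΔT. Convert E = 205 GPa = 2.05 × 10¹¹ Pa.
  σ = -(2.05 × 10¹¹) × (1.2 × 10⁻⁵) × 142 = -3.493 × 10⁸ Pa = -349.3 MPa (compressive)
Final answer: (a) ε_th = 0.001704, (b) σ = -349.3 MPa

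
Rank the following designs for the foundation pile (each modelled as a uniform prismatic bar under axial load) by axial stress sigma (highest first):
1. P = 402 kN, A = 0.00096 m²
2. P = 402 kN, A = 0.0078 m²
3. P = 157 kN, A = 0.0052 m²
Model: a uniform prismatic bar under axial load, so sigma = P / A (SI units).
  Case 1: sigma = 402000 / 0.00096 = 4.188 × 10⁸ Pa = 418.8 MPa
  Case 2: sigma = 402000 / 0.0078 = 5.154 × 10⁷ Pa = 51.54 MPa
  Case 3: sigma = 157000 / 0.0052 = 3.019 × 10⁷ Pa = 30.19 MPa
Ordering: 418.8 MPa (case 1) > 51.54 MPa (case 2) > 30.19 MPa (case 3)
Final answer: 1, 2, 3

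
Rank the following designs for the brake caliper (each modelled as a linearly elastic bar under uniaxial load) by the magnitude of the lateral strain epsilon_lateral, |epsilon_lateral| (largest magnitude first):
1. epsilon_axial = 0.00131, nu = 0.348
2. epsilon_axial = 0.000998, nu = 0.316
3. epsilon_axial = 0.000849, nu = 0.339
Model: a linearly elastic bar under uniaxial load, so epsilon_lateral = -nu·epsilon_axial (SI units).
  Case 1: epsilon_lateral = -(0.348 × 0.00131) = -0.0004559
  Case 2: epsilon_lateral = -(0.316 × 0.000998) = -0.0003154
  Case 3: epsilon_lateral = -(0.339 × 0.000849) = -0.0002878
Ordering by |epsilon_lateral|: 0.0004559 (case 1) > 0.0003154 (case 2) > 0.0002878 (case 3)
Final answer: 1, 2, 3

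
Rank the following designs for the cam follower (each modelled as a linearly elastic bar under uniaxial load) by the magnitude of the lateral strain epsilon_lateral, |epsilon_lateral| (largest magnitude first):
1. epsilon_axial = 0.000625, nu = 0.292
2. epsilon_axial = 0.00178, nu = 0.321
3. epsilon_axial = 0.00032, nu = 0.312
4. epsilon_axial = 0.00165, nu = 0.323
Model: a linearly elastic bar under uniaxial load, so epsilon_lateral = -nu·epsilon_axial (SI units).
  Case 1: epsilon_lateral = -(0.292 × 0.000625) = -0.0001825
  Case 2: epsilon_lateral = -(0.321 × 0.00178) = -0.0005714
  Case 3: epsilon_lateral = -(0.312 × 0.00032) = -9.984 × 10⁻⁵
  Case 4: epsilon_lateral = -(0.323 × 0.00165) = -0.000533
Ordering by |epsilon_lateral|: 0.0005714 (case 2) > 0.000533 (case 4) > 0.0001825 (case 1) > 9.984 × 10⁻⁵ (case 3)
Final answer: 2, 4, 1, 3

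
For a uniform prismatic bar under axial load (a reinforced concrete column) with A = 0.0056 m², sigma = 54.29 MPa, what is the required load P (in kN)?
Model: a uniform prismatic bar under axial load, so sigma = P / A.
Solve for P: P = sigma·A.
Convert to SI units:
  sigma = 54.29 MPa = 5.429 × 10⁷ Pa
Substitute:
  P = (5.429 × 10⁷) × 0.0056
  P = 304000 N
Convert: P = 304000 N = 304 kN
Final answer: P = 304 kN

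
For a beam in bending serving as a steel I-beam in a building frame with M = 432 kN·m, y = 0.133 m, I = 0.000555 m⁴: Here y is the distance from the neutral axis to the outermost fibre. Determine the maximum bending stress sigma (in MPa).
Model: a beam in bending, so sigma = (M·y) / I.
Convert to SI units:
  M = 432 kN·m = 432000 N·m
Substitute:
  sigma = (432000 × 0.133) / 0.000555
  sigma = 1.035 × 10⁸ Pa
Convert: sigma = 1.035 × 10⁸ Pa = 103.5 MPa
Final answer: sigma = 103.5 MPa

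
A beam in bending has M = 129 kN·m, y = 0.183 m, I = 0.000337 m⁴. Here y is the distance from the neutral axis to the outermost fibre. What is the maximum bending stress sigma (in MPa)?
Model: a beam in bending, so sigma = (M·y) / I.
Convert to SI units:
  M = 129 kN·m = 129000 N·m
Substitute:
  sigma = (129000 × 0.183) / 0.000337
  sigma = 7.005 × 10⁷ Pa
Convert: sigma = 7.005 × 10⁷ Pa = 70.05 MPa
Final answer: sigma = 70.05 MPa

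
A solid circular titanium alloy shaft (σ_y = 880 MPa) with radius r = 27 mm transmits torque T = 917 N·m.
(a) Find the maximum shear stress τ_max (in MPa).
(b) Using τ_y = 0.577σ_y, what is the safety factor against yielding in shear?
(a) For a solid circular shaft, τ_max = T·r/J with J = π·r^4/2, i.e. τ_max = 2·T / (π·r^3). Convert r = 27 mm = 0.027 m.
  τ_max = (2 × 917) / (π × 0.027^3) = 2.966 × 10⁷ Pa = 29.66 MPa
(b) τ_y = 0.577 × 880 = 507.76 MPa
  SF = τ_y/τ_max = 507.76 / 29.66 = 17.12
Final answer: (a) τ_max = 29.66 MPa, (b) SF = 17.12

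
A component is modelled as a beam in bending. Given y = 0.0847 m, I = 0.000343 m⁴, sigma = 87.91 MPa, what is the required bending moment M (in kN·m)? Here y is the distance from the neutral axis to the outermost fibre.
Model: a beam in bending, so sigma = (M·y) / I.
Solve for M: M = (sigma·I) / y.
Convert to SI units:
  sigma = 87.91 MPa = 8.791 × 10⁷ Pa
Substitute:
  M = ((8.791 × 10⁷) × 0.000343) / 0.0847
  M = 356000 N·m
Convert: M = 356000 N·m = 356 kN·m
Final answer: M = 356 kN·m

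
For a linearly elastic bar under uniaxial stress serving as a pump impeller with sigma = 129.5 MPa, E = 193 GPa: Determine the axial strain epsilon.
Model: a linearly elastic bar under uniaxial stress, so epsilon = sigma / E.
Convert to SI units:
  sigma = 129.5 MPa = 1.295 × 10⁸ Pa
  E = 193 GPa = 1.93 × 10¹¹ Pa
Substitute:
  epsilon = (1.295 × 10⁸) / (1.93 × 10¹¹)
  epsilon = 0.000671
Final answer: epsilon = 0.000671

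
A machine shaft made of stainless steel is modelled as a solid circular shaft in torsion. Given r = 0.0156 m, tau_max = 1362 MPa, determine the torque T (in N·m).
Model: a solid circular shaft in torsion, so tau_max = (2·T) / (π·r^3).
Solve for T: T = (π·tau_max·r^3) / 2.
Convert to SI units:
  tau_max = 1362 MPa = 1.362 × 10⁹ Pa
Substitute:
  T = (π × (1.362 × 10⁹) × 0.0156^3) / 2
  T = 8122 N·m
Final answer: T = 8122 N·m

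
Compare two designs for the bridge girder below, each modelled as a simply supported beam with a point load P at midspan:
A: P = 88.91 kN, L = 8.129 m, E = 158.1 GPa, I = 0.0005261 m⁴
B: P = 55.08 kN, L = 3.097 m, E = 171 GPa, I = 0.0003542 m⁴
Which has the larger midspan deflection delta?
Model: a simply supported beam with a point load P at midspan, so delta = (P·L^3) / (48·E·I) (SI units).
  A: delta = (88910 × 8.129^3) / (48 × (1.581 × 10¹¹) × 0.0005261) = 0.01196 m = 11.96 mm
  B: delta = (55080 × 3.097^3) / (48 × (1.71 × 10¹¹) × 0.0003542) = 0.0005628 m = 0.5628 mm
11.96 mm > 0.5628 mm, so A is larger.
Final answer: A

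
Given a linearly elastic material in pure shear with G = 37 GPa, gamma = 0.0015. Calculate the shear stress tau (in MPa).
Model: a linearly elastic material in pure shear, so tau = G·gamma.
Convert to SI units:
  G = 37 GPa = 3.7 × 10¹⁰ Pa
Substitute:
  tau = (3.7 × 10¹⁰) × 0.0015
  tau = 5.55 × 10⁷ Pa
Convert: tau = 5.55 × 10⁷ Pa = 55.5 MPa
Final answer: tau = 55.5 MPa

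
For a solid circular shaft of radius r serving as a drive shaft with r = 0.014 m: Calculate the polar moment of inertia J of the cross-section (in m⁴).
Model: a solid circular shaft of radius r, so J = (π·r^4) / 2.
Substitute:
  J = (π × 0.014^4) / 2
  J = 6.034 × 10⁻⁸ m⁴
Final answer: J = 6.034 × 10⁻⁸ m⁴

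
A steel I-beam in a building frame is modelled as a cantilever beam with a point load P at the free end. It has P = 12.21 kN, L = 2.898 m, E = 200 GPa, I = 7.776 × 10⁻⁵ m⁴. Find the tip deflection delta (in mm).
Model: a cantilever beam with a point load P at the free end, so delta = (P·L^3) / (3·E·I).
Convert to SI units:
  P = 12.21 kN = 12210 N
  E = 200 GPa = 2 × 10¹¹ Pa
Substitute:
  delta = (12210 × 2.898^3) / (3 × (2 × 10¹¹) × (7.776 × 10⁻⁵))
  delta = 0.006369 m
Convert: delta = 0.006369 m = 6.369 mm
Final answer: delta = 6.369 mm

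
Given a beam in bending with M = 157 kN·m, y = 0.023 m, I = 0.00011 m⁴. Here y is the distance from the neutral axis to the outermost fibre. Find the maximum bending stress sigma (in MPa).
Model: a beam in bending, so sigma = (M·y) / I.
Convert to SI units:
  M = 157 kN·m = 157000 N·m
Substitute:
  sigma = (157000 × 0.023) / 0.00011
  sigma = 3.283 × 10⁷ Pa
Convert: sigma = 3.283 × 10⁷ Pa = 32.83 MPa
Final answer: sigma = 32.83 MPa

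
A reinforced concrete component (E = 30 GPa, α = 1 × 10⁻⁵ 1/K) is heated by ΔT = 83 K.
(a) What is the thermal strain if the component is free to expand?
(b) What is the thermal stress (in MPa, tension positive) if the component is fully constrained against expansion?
(a) Free thermal strain ε_th = α·ΔT = (1 × 10⁻⁵) × 83 = 0.00083
(b) Fully constrained, the expansion is suppressed, so σ = -E·α·ΔT. Convert E = 30 GPa = 3 × 10¹⁰ Pa.
  σ = -(3 × 10¹⁰) × (1 × 10⁻⁵) × 83 = -2.49 × 10⁷ Pa = -24.9 MPa (compressive)
Final answer: (a) ε_th = 0.00083, (b) σ = -24.9 MPa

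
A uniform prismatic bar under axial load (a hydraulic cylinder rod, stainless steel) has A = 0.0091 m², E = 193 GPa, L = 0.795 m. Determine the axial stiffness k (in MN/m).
Model: a uniform prismatic bar under axial load, so k = (A·E) / L.
Convert to SI units:
  E = 193 GPa = 1.93 × 10¹¹ Pa
Substitute:
  k = (0.0091 × (1.93 × 10¹¹)) / 0.795
  k = 2.209 × 10⁹ N/m
Convert: k = 2.209 × 10⁹ N/m = 2209 MN/m
Final answer: k = 2209 MN/m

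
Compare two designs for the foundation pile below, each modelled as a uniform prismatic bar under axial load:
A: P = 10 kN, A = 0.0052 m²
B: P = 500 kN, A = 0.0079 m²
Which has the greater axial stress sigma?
Model: a uniform prismatic bar under axial load, so sigma = P / A (SI units).
  A: sigma = 10000 / 0.0052 = 1.923 × 10⁶ Pa = 1.923 MPa
  B: sigma = 500000 / 0.0079 = 6.329 × 10⁷ Pa = 63.29 MPa
63.29 MPa > 1.923 MPa, so B is larger.
Final answer: B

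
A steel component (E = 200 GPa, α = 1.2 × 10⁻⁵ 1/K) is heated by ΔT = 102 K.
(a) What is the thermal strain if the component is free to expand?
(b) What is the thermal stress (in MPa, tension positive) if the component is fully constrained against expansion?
(a) Free thermal strain ε_th = α·ΔT = (1.2 × 10⁻⁵) × 102 = 0.001224
(b) Fully constrained, the expansion is suppressed, so σ = -E·α·ΔT. Convert E = 200 GPa = 2 × 10¹¹ Pa.
  σ = -(2 × 10¹¹) × (1.2 × 10⁻⁵) × 102 = -2.448 × 10⁸ Pa = -244.8 MPa (compressive)
Final answer: (a) ε_th = 0.001224, (b) σ = -244.8 MPa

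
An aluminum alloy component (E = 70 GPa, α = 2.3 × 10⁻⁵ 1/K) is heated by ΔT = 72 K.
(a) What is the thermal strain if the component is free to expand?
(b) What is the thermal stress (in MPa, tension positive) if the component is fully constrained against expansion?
(a) Free thermal strain ε_th = α·ΔT = (2.3 × 10⁻⁵) × 72 = 0.001656
(b) Fully constrained, the expansion is suppressed, so σ = -E·α·ΔT. Convert E = 70 GPa = 7 × 10¹⁰ Pa.
  σ = -(7 × 10¹⁰) × (2.3 × 10⁻⁵) × 72 = -1.159 × 10⁸ Pa = -115.9 MPa (compressive)
Final answer: (a) ε_th = 0.001656, (b) σ = -115.9 MPa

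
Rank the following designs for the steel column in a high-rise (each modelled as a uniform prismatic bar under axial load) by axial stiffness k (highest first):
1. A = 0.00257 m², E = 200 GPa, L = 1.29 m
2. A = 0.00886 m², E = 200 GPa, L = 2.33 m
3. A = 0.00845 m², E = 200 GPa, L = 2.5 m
Model: a uniform prismatic bar under axial load, so k = (A·E) / L (SI units).
  Case 1: k = (0.00257 × (2 × 10¹¹)) / 1.29 = 3.984 × 10⁸ N/m = 398.4 MN/m
  Case 2: k = (0.00886 × (2 × 10¹¹)) / 2.33 = 7.605 × 10⁸ N/m = 760.5 MN/m
  Case 3: k = (0.00845 × (2 × 10¹¹)) / 2.5 = 6.76 × 10⁸ N/m = 676 MN/m
Ordering: 760.5 MN/m (case 2) > 676 MN/m (case 3) > 398.4 MN/m (case 1)
Final answer: 2, 3, 1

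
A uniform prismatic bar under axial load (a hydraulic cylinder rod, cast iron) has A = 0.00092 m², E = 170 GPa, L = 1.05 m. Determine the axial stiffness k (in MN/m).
Model: a uniform prismatic bar under axial load, so k = (A·E) / L.
Convert to SI units:
  E = 170 GPa = 1.7 × 10¹¹ Pa
Substitute:
  k = (0.00092 × (1.7 × 10¹¹)) / 1.05
  k = 1.49 × 10⁸ N/m
Convert: k = 1.49 × 10⁸ N/m = 149 MN/m
Final answer: k = 149 MN/m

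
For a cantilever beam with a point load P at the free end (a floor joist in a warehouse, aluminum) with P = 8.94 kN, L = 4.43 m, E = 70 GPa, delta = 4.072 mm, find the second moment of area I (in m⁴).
Model: a cantilever beam with a point load P at the free end, so delta = (P·L^3) / (3·E·I).
Solve for I: I = (P·L^3) / (3·delta·E).
Convert to SI units:
  P = 8.94 kN = 8940 N
  E = 70 GPa = 7 × 10¹⁰ Pa
  delta = 4.072 mm = 0.004072 m
Substitute:
  I = (8940 × 4.43^3) / (3 × 0.004072 × (7 × 10¹⁰))
  I = 0.0009089 m⁴
Final answer: I = 0.0009089 m⁴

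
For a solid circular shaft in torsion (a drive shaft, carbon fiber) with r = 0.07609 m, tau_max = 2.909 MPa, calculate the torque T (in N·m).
Model: a solid circular shaft in torsion, so tau_max = (2·T) / (π·r^3).
Solve for T: T = (π·tau_max·r^3) / 2.
Convert to SI units:
  tau_max = 2.909 MPa = 2.909 × 10⁶ Pa
Substitute:
  T = (π × (2.909 × 10⁶) × 0.07609^3) / 2
  T = 2013 N·m
Final answer: T = 2013 N·m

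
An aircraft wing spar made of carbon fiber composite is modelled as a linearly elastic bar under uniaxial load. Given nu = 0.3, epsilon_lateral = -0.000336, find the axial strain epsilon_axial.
Model: a linearly elastic bar under uniaxial load, so epsilon_lateral = -nu·epsilon_axial.
Solve for epsilon_axial: epsilon_axial = -epsilon_lateral / nu.
Substitute:
  epsilon_axial = -(-0.000336) / 0.3
  epsilon_axial = 0.00112
Final answer: epsilon_axial = 0.00112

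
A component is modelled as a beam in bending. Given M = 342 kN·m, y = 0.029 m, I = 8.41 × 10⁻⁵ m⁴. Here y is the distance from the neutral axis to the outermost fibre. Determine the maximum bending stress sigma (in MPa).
Model: a beam in bending, so sigma = (M·y) / I.
Convert to SI units:
  M = 342 kN·m = 342000 N·m
Substitute:
  sigma = (342000 × 0.029) / (8.41 × 10⁻⁵)
  sigma = 1.179 × 10⁸ Pa
Convert: sigma = 1.179 × 10⁸ Pa = 117.9 MPa
Final answer: sigma = 117.9 MPa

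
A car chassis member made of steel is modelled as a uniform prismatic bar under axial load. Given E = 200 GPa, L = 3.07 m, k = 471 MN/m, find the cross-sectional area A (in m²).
Model: a uniform prismatic bar under axial load, so k = (A·E) / L.
Solve for A: A = (k·L) / E.
Convert to SI units:
  E = 200 GPa = 2 × 10¹¹ Pa
  k = 471 MN/m = 4.71 × 10⁸ N/m
Substitute:
  A = ((4.71 × 10⁸) × 3.07) / (2 × 10¹¹)
  A = 0.00723 m²
Final answer: A = 0.00723 m²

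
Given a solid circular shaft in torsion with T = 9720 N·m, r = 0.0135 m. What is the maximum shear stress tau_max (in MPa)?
Model: a solid circular shaft in torsion, so tau_max = (2·T) / (π·r^3).
Substitute:
  tau_max = (2 × 9720) / (π × 0.0135^3)
  tau_max = 2.515 × 10⁹ Pa
Convert: tau_max = 2.515 × 10⁹ Pa = 2515 MPa
Final answer: tau_max = 2515 MPa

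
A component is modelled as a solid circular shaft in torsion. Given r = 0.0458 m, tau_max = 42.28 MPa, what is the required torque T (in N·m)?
Model: a solid circular shaft in torsion, so tau_max = (2·T) / (π·r^3).
Solve for T: T = (π·tau_max·r^3) / 2.
Convert to SI units:
  tau_max = 42.28 MPa = 4.228 × 10⁷ Pa
Substitute:
  T = (π × (4.228 × 10⁷) × 0.0458^3) / 2
  T = 6380 N·m
Final answer: T = 6380 N·m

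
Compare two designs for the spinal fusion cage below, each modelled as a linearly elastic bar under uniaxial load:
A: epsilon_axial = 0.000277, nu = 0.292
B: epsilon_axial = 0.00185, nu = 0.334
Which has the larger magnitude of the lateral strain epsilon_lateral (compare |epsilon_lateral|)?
Model: a linearly elastic bar under uniaxial load, so epsilon_lateral = -nu·epsilon_axial (SI units).
  A: epsilon_lateral = -(0.292 × 0.000277) = -8.088 × 10⁻⁵
  B: epsilon_lateral = -(0.334 × 0.00185) = -0.0006179
|epsilon_lateral|: A = 8.088 × 10⁻⁵, B = 0.0006179, so B is larger in magnitude.
Final answer: B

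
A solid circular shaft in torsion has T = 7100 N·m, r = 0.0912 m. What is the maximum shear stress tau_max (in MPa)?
Model: a solid circular shaft in torsion, so tau_max = (2·T) / (π·r^3).
Substitute:
  tau_max = (2 × 7100) / (π × 0.0912^3)
  tau_max = 5.959 × 10⁶ Pa
Convert: tau_max = 5.959 × 10⁶ Pa = 5.959 MPa
Final answer: tau_max = 5.959 MPa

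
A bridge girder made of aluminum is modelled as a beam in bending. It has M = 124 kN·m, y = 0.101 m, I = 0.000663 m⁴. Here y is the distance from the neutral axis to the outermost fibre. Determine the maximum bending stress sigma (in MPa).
Model: a beam in bending, so sigma = (M·y) / I.
Convert to SI units:
  M = 124 kN·m = 124000 N·m
Substitute:
  sigma = (124000 × 0.101) / 0.000663
  sigma = 1.889 × 10⁷ Pa
Convert: sigma = 1.889 × 10⁷ Pa = 18.89 MPa
Final answer: sigma = 18.89 MPa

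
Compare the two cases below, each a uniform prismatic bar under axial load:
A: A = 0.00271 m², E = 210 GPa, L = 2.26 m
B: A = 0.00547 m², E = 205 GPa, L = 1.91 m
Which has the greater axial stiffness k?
Model: a uniform prismatic bar under axial load, so k = (A·E) / L (SI units).
  A: k = (0.00271 × (2.1 × 10¹¹)) / 2.26 = 2.518 × 10⁸ N/m = 251.8 MN/m
  B: k = (0.00547 × (2.05 × 10¹¹)) / 1.91 = 5.871 × 10⁸ N/m = 587.1 MN/m
587.1 MN/m > 251.8 MN/m, so B is larger.
Final answer: B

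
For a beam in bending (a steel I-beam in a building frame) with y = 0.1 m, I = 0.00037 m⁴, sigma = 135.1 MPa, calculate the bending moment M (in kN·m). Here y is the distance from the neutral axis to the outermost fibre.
Model: a beam in bending, so sigma = (M·y) / I.
Solve for M: M = (sigma·I) / y.
Convert to SI units:
  sigma = 135.1 MPa = 1.351 × 10⁸ Pa
Substitute:
  M = ((1.351 × 10⁸) × 0.00037) / 0.1
  M = 499900 N·m
Convert: M = 499900 N·m = 499.9 kN·m
Final answer: M = 499.9 kN·m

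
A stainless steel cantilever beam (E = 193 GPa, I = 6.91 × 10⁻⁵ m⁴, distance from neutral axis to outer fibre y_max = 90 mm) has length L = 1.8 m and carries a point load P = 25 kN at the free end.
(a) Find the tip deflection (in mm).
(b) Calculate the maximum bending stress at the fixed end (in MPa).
(a) Tip deflection of a cantilever with an end point load: δ = P·L^3 / (3·E·I). Convert P = 25 kN = 25000 N, E = 193 GPa = 1.93 × 10¹¹ Pa.
  δ = (25000 × 1.8^3) / (3 × (1.93 × 10¹¹) × (6.91 × 10⁻⁵)) = 0.003644 m = 3.644 mm
(b) Maximum bending moment at the fixed end: M = P·L = 25000 × 1.8 = 45000 N·m. Convert y_max = 90 mm = 0.09 m.
  σ = M·y_max / I = (45000 × 0.09) / (6.91 × 10⁻⁵) = 5.861 × 10⁷ Pa = 58.61 MPa
Final answer: (a) δ = 3.644 mm, (b) σ = 58.61 MPa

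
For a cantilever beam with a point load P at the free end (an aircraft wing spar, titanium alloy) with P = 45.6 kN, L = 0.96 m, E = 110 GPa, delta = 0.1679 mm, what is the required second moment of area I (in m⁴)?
Model: a cantilever beam with a point load P at the free end, so delta = (P·L^3) / (3·E·I).
Solve for I: I = (P·L^3) / (3·delta·E).
Convert to SI units:
  P = 45.6 kN = 45600 N
  E = 110 GPa = 1.1 × 10¹¹ Pa
  delta = 0.1679 mm = 0.0001679 m
Substitute:
  I = (45600 × 0.96^3) / (3 × 0.0001679 × (1.1 × 10¹¹))
  I = 0.0007281 m⁴
Final answer: I = 0.0007281 m⁴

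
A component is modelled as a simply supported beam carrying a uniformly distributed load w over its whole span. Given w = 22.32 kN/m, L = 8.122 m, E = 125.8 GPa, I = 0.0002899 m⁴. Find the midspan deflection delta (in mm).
Model: a simply supported beam carrying a uniformly distributed load w over its whole span, so delta = (5·w·L^4) / (384·E·I).
Convert to SI units:
  w = 22.32 kN/m = 22320 N/m
  E = 125.8 GPa = 1.258 × 10¹¹ Pa
Substitute:
  delta = (5 × 22320 × 8.122^4) / (384 × (1.258 × 10¹¹) × 0.0002899)
  delta = 0.03468 m
Convert: delta = 0.03468 m = 34.68 mm
Final answer: delta = 34.68 mm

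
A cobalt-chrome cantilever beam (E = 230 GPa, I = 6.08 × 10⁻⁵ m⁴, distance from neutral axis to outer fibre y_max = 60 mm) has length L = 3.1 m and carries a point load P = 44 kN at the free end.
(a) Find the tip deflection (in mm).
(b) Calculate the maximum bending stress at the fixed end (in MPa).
(a) Tip deflection of a cantilever with an end point load: δ = P·L^3 / (3·E·I). Convert P = 44 kN = 44000 N, E = 230 GPa = 2.3 × 10¹¹ Pa.
  δ = (44000 × 3.1^3) / (3 × (2.3 × 10¹¹) × (6.08 × 10⁻⁵)) = 0.03125 m = 31.25 mm
(b) Maximum bending moment at the fixed end: M = P·L = 44000 × 3.1 = 136400 N·m. Convert y_max = 60 mm = 0.06 m.
  σ = M·y_max / I = (136400 × 0.06) / (6.08 × 10⁻⁵) = 1.346 × 10⁸ Pa = 134.6 MPa
Final answer: (a) δ = 31.25 mm, (b) σ = 134.6 MPa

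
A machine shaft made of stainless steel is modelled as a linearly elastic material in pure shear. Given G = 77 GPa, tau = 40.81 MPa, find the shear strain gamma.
Model: a linearly elastic material in pure shear, so tau = G·gamma.
Solve for gamma: gamma = tau / G.
Convert to SI units:
  G = 77 GPa = 7.7 × 10¹⁰ Pa
  tau = 40.81 MPa = 4.081 × 10⁷ Pa
Substitute:
  gamma = (4.081 × 10⁷) / (7.7 × 10¹⁰)
  gamma = 0.00053
Final answer: gamma = 0.00053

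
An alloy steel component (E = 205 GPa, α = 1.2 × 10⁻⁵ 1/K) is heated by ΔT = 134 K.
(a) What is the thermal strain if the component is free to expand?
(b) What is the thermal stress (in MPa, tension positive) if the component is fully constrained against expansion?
(a) Free thermal strain ε_th = α·ΔT = (1.2 × 10⁻⁵) × 134 = 0.001608
(b) Fully constrained, the expansion is suppressed, so σ = -E·α·ΔT. Convert E = 205 GPa = 2.05 × 10¹¹ Pa.
  σ = -(2.05 × 10¹¹) × (1.2 × 10⁻⁵) × 134 = -3.296 × 10⁸ Pa = -329.6 MPa (compressive)
Final answer: (a) ε_th = 0.001608, (b) σ = -329.6 MPa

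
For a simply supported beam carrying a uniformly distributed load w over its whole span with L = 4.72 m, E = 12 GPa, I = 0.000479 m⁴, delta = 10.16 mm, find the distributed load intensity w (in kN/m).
Model: a simply supported beam carrying a uniformly distributed load w over its whole span, so delta = (5·w·L^4) / (384·E·I).
Solve for w: w = (384·delta·E·I) / (5·L^4).
Convert to SI units:
  E = 12 GPa = 1.2 × 10¹⁰ Pa
  delta = 10.16 mm = 0.01016 m
Substitute:
  w = (384 × 0.01016 × (1.2 × 10¹⁰) × 0.000479) / (5 × 4.72^4)
  w = 9037 N/m
Convert: w = 9037 N/m = 9.037 kN/m
Final answer: w = 9.037 kN/m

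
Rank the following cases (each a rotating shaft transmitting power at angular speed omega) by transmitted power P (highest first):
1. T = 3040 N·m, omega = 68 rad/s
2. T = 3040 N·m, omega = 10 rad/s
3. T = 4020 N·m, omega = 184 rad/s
Model: a rotating shaft transmitting power at angular speed omega, so P = T·omega (SI units).
  Case 1: P = 3040 × 68 = 206700 W = 206.7 kW
  Case 2: P = 3040 × 10 = 30400 W = 30.4 kW
  Case 3: P = 4020 × 184 = 739700 W = 739.7 kW
Ordering: 739.7 kW (case 3) > 206.7 kW (case 1) > 30.4 kW (case 2)
Final answer: 3, 1, 2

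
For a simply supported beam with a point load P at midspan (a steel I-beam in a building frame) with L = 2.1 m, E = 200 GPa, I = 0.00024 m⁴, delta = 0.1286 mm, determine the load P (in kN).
Model: a simply supported beam with a point load P at midspan, so delta = (P·L^3) / (48·E·I).
Solve for P: P = (48·delta·E·I) / L^3.
Convert to SI units:
  E = 200 GPa = 2 × 10¹¹ Pa
  delta = 0.1286 mm = 0.0001286 m
Substitute:
  P = (48 × 0.0001286 × (2 × 10¹¹) × 0.00024) / 2.1^3
  P = 31990 N
Convert: P = 31990 N = 31.99 kN
Final answer: P = 31.99 kN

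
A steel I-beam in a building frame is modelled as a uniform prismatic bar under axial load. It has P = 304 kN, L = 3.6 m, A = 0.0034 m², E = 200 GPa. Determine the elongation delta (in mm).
Model: a uniform prismatic bar under axial load, so delta = (P·L) / (A·E).
Convert to SI units:
  P = 304 kN = 304000 N
  E = 200 GPa = 2 × 10¹¹ Pa
Substitute:
  delta = (304000 × 3.6) / (0.0034 × (2 × 10¹¹))
  delta = 0.001609 m
Convert: delta = 0.001609 m = 1.609 mm
Final answer: delta = 1.609 mm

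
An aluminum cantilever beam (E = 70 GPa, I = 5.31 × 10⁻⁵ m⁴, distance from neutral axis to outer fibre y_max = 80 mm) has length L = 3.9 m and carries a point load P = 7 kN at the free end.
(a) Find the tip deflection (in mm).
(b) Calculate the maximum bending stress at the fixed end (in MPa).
(a) Tip deflection of a cantilever with an end point load: δ = P·L^3 / (3·E·I). Convert P = 7 kN = 7000 N, E = 70 GPa = 7 × 10¹⁰ Pa.
  δ = (7000 × 3.9^3) / (3 × (7 × 10¹⁰) × (5.31 × 10⁻⁵)) = 0.03724 m = 37.24 mm
(b) Maximum bending moment at the fixed end: M = P·L = 7000 × 3.9 = 27300 N·m. Convert y_max = 80 mm = 0.08 m.
  σ = M·y_max / I = (27300 × 0.08) / (5.31 × 10⁻⁵) = 4.113 × 10⁷ Pa = 41.13 MPa
Final answer: (a) δ = 37.24 mm, (b) σ = 41.13 MPa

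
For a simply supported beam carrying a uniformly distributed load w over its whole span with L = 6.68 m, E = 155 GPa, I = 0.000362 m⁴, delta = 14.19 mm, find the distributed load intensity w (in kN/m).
Model: a simply supported beam carrying a uniformly distributed load w over its whole span, so delta = (5·w·L^4) / (384·E·I).
Solve for w: w = (384·delta·E·I) / (5·L^4).
Convert to SI units:
  E = 155 GPa = 1.55 × 10¹¹ Pa
  delta = 14.19 mm = 0.01419 m
Substitute:
  w = (384 × 0.01419 × (1.55 × 10¹¹) × 0.000362) / (5 × 6.68^4)
  w = 30710 N/m
Convert: w = 30710 N/m = 30.71 kN/m
Final answer: w = 30.71 kN/m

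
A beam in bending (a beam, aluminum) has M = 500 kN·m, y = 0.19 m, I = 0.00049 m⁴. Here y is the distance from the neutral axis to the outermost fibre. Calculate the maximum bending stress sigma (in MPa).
Model: a beam in bending, so sigma = (M·y) / I.
Convert to SI units:
  M = 500 kN·m = 500000 N·m
Substitute:
  sigma = (500000 × 0.19) / 0.00049
  sigma = 1.939 × 10⁸ Pa
Convert: sigma = 1.939 × 10⁸ Pa = 193.9 MPa
Final answer: sigma = 193.9 MPa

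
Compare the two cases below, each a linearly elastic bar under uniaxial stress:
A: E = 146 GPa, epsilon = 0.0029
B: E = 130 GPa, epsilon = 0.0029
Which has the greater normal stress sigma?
Model: a linearly elastic bar under uniaxial stress, so sigma = E·epsilon (SI units).
  A: sigma = (1.46 × 10¹¹) × 0.0029 = 4.234 × 10⁸ Pa = 423.4 MPa
  B: sigma = (1.3 × 10¹¹) × 0.0029 = 3.77 × 10⁸ Pa = 377 MPa
423.4 MPa > 377 MPa, so A is larger.
Final answer: A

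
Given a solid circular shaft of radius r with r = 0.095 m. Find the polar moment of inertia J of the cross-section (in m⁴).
Model: a solid circular shaft of radius r, so J = (π·r^4) / 2.
Substitute:
  J = (π × 0.095^4) / 2
  J = 0.0001279 m⁴
Final answer: J = 0.0001279 m⁴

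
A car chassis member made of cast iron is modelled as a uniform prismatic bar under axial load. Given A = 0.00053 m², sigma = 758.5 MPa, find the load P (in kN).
Model: a uniform prismatic bar under axial load, so sigma = P / A.
Solve for P: P = sigma·A.
Convert to SI units:
  sigma = 758.5 MPa = 7.585 × 10⁸ Pa
Substitute:
  P = (7.585 × 10⁸) × 0.00053
  P = 402000 N
Convert: P = 402000 N = 402 kN
Final answer: P = 402 kN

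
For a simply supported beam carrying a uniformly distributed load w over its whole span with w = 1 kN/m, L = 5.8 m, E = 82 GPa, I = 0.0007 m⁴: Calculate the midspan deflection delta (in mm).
Model: a simply supported beam carrying a uniformly distributed load w over its whole span, so delta = (5·w·L^4) / (384·E·I).
Convert to SI units:
  w = 1 kN/m = 1000 N/m
  E = 82 GPa = 8.2 × 10¹⁰ Pa
Substitute:
  delta = (5 × 1000 × 5.8^4) / (384 × (8.2 × 10¹⁰) × 0.0007)
  delta = 0.0002567 m
Convert: delta = 0.0002567 m = 0.2567 mm
Final answer: delta = 0.2567 mm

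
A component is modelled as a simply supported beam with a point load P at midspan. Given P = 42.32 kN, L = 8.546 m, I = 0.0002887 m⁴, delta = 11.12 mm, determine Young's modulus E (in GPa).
Model: a simply supported beam with a point load P at midspan, so delta = (P·L^3) / (48·E·I).
Solve for E: E = (P·L^3) / (48·delta·I).
Convert to SI units:
  P = 42.32 kN = 42320 N
  delta = 11.12 mm = 0.01112 m
Substitute:
  E = (42320 × 8.546^3) / (48 × 0.01112 × 0.0002887)
  E = 1.714 × 10¹¹ Pa
Convert: E = 1.714 × 10¹¹ Pa = 171.4 GPa
Final answer: E = 171.4 GPa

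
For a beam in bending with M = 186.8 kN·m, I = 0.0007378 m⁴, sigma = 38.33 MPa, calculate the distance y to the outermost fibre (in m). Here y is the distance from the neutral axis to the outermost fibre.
Model: a beam in bending, so sigma = (M·y) / I.
Solve for y: y = (sigma·I) / M.
Convert to SI units:
  M = 186.8 kN·m = 186800 N·m
  sigma = 38.33 MPa = 3.833 × 10⁷ Pa
Substitute:
  y = ((3.833 × 10⁷) × 0.0007378) / 186800
  y = 0.1514 m
Final answer: y = 0.1514 m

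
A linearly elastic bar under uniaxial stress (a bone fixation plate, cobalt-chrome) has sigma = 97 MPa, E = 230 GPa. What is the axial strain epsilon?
Model: a linearly elastic bar under uniaxial stress, so epsilon = sigma / E.
Convert to SI units:
  sigma = 97 MPa = 9.7 × 10⁷ Pa
  E = 230 GPa = 2.3 × 10¹¹ Pa
Substitute:
  epsilon = (9.7 × 10⁷) / (2.3 × 10¹¹)
  epsilon = 0.0004217
Final answer: epsilon = 0.0004217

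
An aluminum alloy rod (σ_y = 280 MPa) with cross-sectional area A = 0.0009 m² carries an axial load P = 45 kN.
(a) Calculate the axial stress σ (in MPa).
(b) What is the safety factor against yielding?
(a) Axial stress σ = P/A. Convert P = 45 kN = 45000 N.
  σ = 45000 / 0.0009 = 5 × 10⁷ Pa = 50 MPa
(b) Safety factor SF = σ_y/σ = 280 / 50 = 5.6
Final answer: (a) σ = 50 MPa, (b) SF = 5.6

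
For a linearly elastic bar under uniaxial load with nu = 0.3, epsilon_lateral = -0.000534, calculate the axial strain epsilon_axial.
Model: a linearly elastic bar under uniaxial load, so epsilon_lateral = -nu·epsilon_axial.
Solve for epsilon_axial: epsilon_axial = -epsilon_lateral / nu.
Substitute:
  epsilon_axial = -(-0.000534) / 0.3
  epsilon_axial = 0.00178
Final answer: epsilon_axial = 0.00178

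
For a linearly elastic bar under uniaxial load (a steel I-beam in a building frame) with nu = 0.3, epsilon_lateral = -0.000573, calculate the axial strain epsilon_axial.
Model: a linearly elastic bar under uniaxial load, so epsilon_lateral = -nu·epsilon_axial.
Solve for epsilon_axial: epsilon_axial = -epsilon_lateral / nu.
Substitute:
  epsilon_axial = -(-0.000573) / 0.3
  epsilon_axial = 0.00191
Final answer: epsilon_axial = 0.00191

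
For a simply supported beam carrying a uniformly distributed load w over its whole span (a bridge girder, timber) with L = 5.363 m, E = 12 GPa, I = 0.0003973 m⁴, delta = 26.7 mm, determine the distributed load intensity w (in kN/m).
Model: a simply supported beam carrying a uniformly distributed load w over its whole span, so delta = (5·w·L^4) / (384·E·I).
Solve for w: w = (384·delta·E·I) / (5·L^4).
Convert to SI units:
  E = 12 GPa = 1.2 × 10¹⁰ Pa
  delta = 26.7 mm = 0.0267 m
Substitute:
  w = (384 × 0.0267 × (1.2 × 10¹⁰) × 0.0003973) / (5 × 5.363^4)
  w = 11820 N/m
Convert: w = 11820 N/m = 11.82 kN/m
Final answer: w = 11.82 kN/m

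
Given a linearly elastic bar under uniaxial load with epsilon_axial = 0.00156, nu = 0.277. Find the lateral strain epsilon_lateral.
Model: a linearly elastic bar under uniaxial load, so epsilon_lateral = -nu·epsilon_axial.
Substitute:
  epsilon_lateral = -(0.277 × 0.00156)
  epsilon_lateral = -0.0004321
Final answer: epsilon_lateral = -0.0004321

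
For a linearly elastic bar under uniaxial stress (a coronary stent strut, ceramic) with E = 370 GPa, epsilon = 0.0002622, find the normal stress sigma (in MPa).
Model: a linearly elastic bar under uniaxial stress, so epsilon = sigma / E.
Solve for sigma: sigma = epsilon·E.
Convert to SI units:
  E = 370 GPa = 3.7 × 10¹¹ Pa
Substitute:
  sigma = 0.0002622 × (3.7 × 10¹¹)
  sigma = 9.701 × 10⁷ Pa
Convert: sigma = 9.701 × 10⁷ Pa = 97.01 MPa
Final answer: sigma = 97.01 MPa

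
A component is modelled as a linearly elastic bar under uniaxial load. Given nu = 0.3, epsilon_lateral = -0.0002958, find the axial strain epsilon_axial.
Model: a linearly elastic bar under uniaxial load, so epsilon_lateral = -nu·epsilon_axial.
Solve for epsilon_axial: epsilon_axial = -epsilon_lateral / nu.
Substitute:
  epsilon_axial = -(-0.0002958) / 0.3
  epsilon_axial = 0.000986
Final answer: epsilon_axial = 0.000986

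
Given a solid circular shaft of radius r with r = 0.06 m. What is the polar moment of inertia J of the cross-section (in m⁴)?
Model: a solid circular shaft of radius r, so J = (π·r^4) / 2.
Substitute:
  J = (π × 0.06^4) / 2
  J = 2.036 × 10⁻⁵ m⁴
Final answer: J = 2.036 × 10⁻⁵ m⁴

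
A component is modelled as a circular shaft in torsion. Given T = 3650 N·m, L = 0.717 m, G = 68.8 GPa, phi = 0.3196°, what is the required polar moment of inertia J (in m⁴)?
Model: a circular shaft in torsion, so phi = (T·L) / (G·J).
Solve for J: J = (T·L) / (phi·G).
Convert to SI units:
  G = 68.8 GPa = 6.88 × 10¹⁰ Pa
  phi = 0.3196° = 0.005578 rad
Substitute:
  J = (3650 × 0.717) / (0.005578 × (6.88 × 10¹⁰))
  J = 6.819 × 10⁻⁶ m⁴
Final answer: J = 6.819 × 10⁻⁶ m⁴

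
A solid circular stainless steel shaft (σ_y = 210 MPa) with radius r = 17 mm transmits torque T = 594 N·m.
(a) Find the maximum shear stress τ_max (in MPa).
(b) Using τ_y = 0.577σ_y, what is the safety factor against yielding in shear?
(a) For a solid circular shaft, τ_max = T·r/J with J = π·r^4/2, i.e. τ_max = 2·T / (π·r^3). Convert r = 17 mm = 0.017 m.
  τ_max = (2 × 594) / (π × 0.017^3) = 7.697 × 10⁷ Pa = 76.97 MPa
(b) τ_y = 0.577 × 210 = 121.17 MPa
  SF = τ_y/τ_max = 121.17 / 76.97 = 1.574
Final answer: (a) τ_max = 76.97 MPa, (b) SF = 1.574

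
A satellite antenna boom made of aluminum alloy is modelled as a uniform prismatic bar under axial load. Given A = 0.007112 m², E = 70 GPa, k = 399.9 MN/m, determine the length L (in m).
Model: a uniform prismatic bar under axial load, so k = (A·E) / L.
Solve for L: L = (A·E) / k.
Convert to SI units:
  E = 70 GPa = 7 × 10¹⁰ Pa
  k = 399.9 MN/m = 3.999 × 10⁸ N/m
Substitute:
  L = (0.007112 × (7 × 10¹⁰)) / (3.999 × 10⁸)
  L = 1.245 m
Final answer: L = 1.245 m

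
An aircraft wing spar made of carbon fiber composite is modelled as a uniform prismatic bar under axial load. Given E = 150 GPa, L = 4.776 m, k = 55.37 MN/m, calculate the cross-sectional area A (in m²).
Model: a uniform prismatic bar under axial load, so k = (A·E) / L.
Solve for A: A = (k·L) / E.
Convert to SI units:
  E = 150 GPa = 1.5 × 10¹¹ Pa
  k = 55.37 MN/m = 5.537 × 10⁷ N/m
Substitute:
  A = ((5.537 × 10⁷) × 4.776) / (1.5 × 10¹¹)
  A = 0.001763 m²
Final answer: A = 0.001763 m²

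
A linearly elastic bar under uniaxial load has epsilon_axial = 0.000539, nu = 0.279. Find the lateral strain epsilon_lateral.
Model: a linearly elastic bar under uniaxial load, so epsilon_lateral = -nu·epsilon_axial.
Substitute:
  epsilon_lateral = -(0.279 × 0.000539)
  epsilon_lateral = -0.0001504
Final answer: epsilon_lateral = -0.0001504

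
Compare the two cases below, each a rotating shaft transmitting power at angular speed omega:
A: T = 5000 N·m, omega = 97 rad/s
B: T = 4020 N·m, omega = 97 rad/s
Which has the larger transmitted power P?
Model: a rotating shaft transmitting power at angular speed omega, so P = T·omega (SI units).
  A: P = 5000 × 97 = 485000 W = 485 kW
  B: P = 4020 × 97 = 389900 W = 389.9 kW
485 kW > 389.9 kW, so A is larger.
Final answer: A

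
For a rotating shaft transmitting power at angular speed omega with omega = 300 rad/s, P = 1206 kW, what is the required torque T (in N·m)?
Model: a rotating shaft transmitting power at angular speed omega, so P = T·omega.
Solve for T: T = P / omega.
Convert to SI units:
  P = 1206 kW = 1.206 × 10⁶ W
Substitute:
  T = (1.206 × 10⁶) / 300
  T = 4020 N·m
Final answer: T = 4020 N·m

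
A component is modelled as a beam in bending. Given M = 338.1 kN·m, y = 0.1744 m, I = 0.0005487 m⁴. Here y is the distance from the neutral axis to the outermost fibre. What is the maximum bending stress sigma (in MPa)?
Model: a beam in bending, so sigma = (M·y) / I.
Convert to SI units:
  M = 338.1 kN·m = 338100 N·m
Substitute:
  sigma = (338100 × 0.1744) / 0.0005487
  sigma = 1.075 × 10⁸ Pa
Convert: sigma = 1.075 × 10⁸ Pa = 107.5 MPa
Final answer: sigma = 107.5 MPa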